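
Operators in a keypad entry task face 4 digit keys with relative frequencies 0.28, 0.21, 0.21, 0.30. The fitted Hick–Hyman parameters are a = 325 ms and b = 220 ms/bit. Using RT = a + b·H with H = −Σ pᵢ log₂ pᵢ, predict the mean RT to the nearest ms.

761 ms

Entropy contributions −pᵢ log₂ pᵢ: 0.5142, 0.4728, 0.4728, 0.5211; sum H = 1.9810 bits.
RT = a + bH = 325 + 220·1.9810 = 760.81 ms.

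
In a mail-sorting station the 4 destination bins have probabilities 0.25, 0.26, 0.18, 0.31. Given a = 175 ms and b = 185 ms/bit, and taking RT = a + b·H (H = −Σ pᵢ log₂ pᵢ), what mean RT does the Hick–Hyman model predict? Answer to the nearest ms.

H = 0.25·log₂(1/0.25) + 0.26·log₂(1/0.26) + 0.18·log₂(1/0.18) + 0.31·log₂(1/0.31) = 1.9744 bits.
RT = 175 + 185 × 1.9744 = 540.26 ms.

540 ms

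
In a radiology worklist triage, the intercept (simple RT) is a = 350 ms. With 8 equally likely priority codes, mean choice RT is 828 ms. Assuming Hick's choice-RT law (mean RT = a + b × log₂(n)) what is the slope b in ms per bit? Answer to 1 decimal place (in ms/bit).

log₂(8) = 3 bits.
b = (RT − a)/log₂ n = (828 − 350) / 3 = 159.333 ms/bit.

159.3 ms/bit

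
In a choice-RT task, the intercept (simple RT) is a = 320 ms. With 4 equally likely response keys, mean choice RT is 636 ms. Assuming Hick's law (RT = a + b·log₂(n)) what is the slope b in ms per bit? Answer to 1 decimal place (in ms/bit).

158.0 ms/bit

b = (636 − 320) / log₂(4) = 316 / 2 = 158.000 ms/bit.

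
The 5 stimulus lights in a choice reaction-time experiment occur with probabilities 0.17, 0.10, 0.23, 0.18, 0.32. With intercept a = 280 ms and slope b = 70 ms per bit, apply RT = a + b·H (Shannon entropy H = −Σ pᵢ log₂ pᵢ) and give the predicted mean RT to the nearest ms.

436 ms

H = 0.17·log₂(1/0.17) + 0.10·log₂(1/0.10) + 0.23·log₂(1/0.23) + 0.18·log₂(1/0.18) + 0.32·log₂(1/0.32) = 2.2258 bits.
RT = 280 + 70 × 2.2258 = 435.81 ms.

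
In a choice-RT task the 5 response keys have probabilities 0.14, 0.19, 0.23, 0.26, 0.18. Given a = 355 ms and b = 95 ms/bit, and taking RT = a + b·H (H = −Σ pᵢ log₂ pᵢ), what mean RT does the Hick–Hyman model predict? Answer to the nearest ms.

H = 0.14·log₂(1/0.14) + 0.19·log₂(1/0.19) + 0.23·log₂(1/0.23) + 0.26·log₂(1/0.26) + 0.18·log₂(1/0.18) = 2.2906 bits.
RT = 355 + 95 × 2.2906 = 572.61 ms.

573 ms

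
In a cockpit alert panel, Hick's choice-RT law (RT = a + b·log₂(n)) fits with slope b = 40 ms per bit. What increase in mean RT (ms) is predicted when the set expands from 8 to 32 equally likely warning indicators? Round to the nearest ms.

80 ms

The intercept a cancels: ΔRT = b·(log₂ n₂ − log₂ n₁) = b·log₂(n₂/n₁).
log₂(32) − log₂(8) = log₂(32/8) = log₂(4) = 2.
ΔRT = 40 × 2.0000 = 80.000 ms.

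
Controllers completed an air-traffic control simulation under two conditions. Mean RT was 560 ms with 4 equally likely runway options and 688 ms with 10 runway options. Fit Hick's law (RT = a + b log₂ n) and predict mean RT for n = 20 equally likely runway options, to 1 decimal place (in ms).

RT is linear in log₂ n, so two points fix the line:
  b = (688 − 560) / (log₂ 10 − log₂ 4) = 128 / (3.3219 − 2) = 96.828 ms/bit
  a = 560 − 96.828 × 2 = 366.343 ms
Then RT(20) = 366.343 + 96.828 × log₂ 20 = 366.343 + 96.828 × 4.3219 ≈ 784.828 ms.

784.8 ms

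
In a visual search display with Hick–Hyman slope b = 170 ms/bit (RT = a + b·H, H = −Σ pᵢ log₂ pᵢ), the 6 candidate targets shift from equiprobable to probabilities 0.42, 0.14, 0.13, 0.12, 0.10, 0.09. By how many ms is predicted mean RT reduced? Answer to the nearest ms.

The RT saving is b·ΔH. Equiprobable H₀ = log₂(6) = 2.5850 bits; with the given probabilities H = 2.3173 bits.
b·(H₀ − H) = 170 × (2.5850 − 2.3173) = 45.50 ms.

46 ms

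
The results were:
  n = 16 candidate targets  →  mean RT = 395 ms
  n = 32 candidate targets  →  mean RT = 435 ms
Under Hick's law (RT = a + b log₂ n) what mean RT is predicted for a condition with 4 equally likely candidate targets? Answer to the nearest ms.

RT is linear in log₂ n, so two points fix the line:
  b = (435 − 395) / (log₂ 32 − log₂ 16) = 40 / (5 − 4) = 40 ms/bit
  a = 395 − 40 × 4 = 235 ms
Then RT(4) = 235 + 40 × log₂ 4 = 235 + 40 × 2 ≈ 315.000 ms.

315 ms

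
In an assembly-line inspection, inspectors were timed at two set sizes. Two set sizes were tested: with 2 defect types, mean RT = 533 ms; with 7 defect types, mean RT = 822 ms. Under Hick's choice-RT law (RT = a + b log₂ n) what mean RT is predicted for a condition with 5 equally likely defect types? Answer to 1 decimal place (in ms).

744.4 ms

Fit slope and intercept:
  b = (822 − 533) / (log₂ 7 − log₂ 2) = 289 / (2.8074 − 1) = 159.902 ms/bit
  a = 533 − 159.902 × 1 = 373.098 ms
Then RT(5) = 373.098 + 159.902 × log₂ 5 = 373.098 + 159.902 × 2.3219 ≈ 744.379 ms.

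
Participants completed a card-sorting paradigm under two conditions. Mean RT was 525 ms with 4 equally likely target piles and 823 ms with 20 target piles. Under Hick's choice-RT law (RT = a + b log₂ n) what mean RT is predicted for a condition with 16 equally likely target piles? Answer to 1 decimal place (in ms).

781.7 ms

Fit slope and intercept:
  b = (823 − 525) / (log₂ 20 − log₂ 4) = 298 / (4.3219 − 2) = 128.342 ms/bit
  a = 525 − 128.342 × 2 = 268.317 ms
Then RT(16) = 268.317 + 128.342 × log₂ 16 = 268.317 + 128.342 × 4 ≈ 781.683 ms.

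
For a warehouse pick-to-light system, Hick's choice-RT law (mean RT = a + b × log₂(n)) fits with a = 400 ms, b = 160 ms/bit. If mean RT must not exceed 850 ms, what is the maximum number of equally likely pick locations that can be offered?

Set 400 + 160·log₂ n ≤ 850 → log₂ n ≤ (850 − 400)/160 = 2.8125.
So n ≤ 2^2.8125 = 7.025; the largest integer n is 7.

7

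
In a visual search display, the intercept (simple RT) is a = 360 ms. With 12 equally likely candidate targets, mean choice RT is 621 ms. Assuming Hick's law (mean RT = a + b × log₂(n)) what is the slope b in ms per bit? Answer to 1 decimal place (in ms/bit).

72.8 ms/bit

log₂(12) = 3.5850 bits.
b = (RT − a)/log₂ n = (621 − 360) / 3.5850 = 72.804 ms/bit.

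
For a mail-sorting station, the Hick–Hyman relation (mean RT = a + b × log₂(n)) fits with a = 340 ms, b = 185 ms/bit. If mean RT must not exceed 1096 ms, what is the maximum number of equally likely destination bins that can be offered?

16

185·log₂ n ≤ 1096 − 340 = 756, giving log₂ n ≤ 4.0865 and n ≤ 16.988. The largest whole number is 16.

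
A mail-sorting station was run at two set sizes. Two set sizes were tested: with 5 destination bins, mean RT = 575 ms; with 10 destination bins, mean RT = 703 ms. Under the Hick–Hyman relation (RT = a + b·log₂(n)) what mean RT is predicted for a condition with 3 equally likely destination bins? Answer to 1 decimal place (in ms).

480.7 ms

With log₂ n on the abscissa the relation is linear; from the two conditions:
  b = (703 − 575) / (log₂ 10 − log₂ 5) = 128 / (3.3219 − 2.3219) = 128.000 ms/bit
  a = 575 − 128.000 × 2.3219 = 277.793 ms
Then RT(3) = 277.793 + 128.000 × log₂ 3 = 277.793 + 128.000 × 1.5850 ≈ 480.668 ms.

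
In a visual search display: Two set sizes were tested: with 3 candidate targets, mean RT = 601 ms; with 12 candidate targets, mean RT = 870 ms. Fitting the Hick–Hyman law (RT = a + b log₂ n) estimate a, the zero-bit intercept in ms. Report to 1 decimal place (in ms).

The slope on a log₂ axis is (870 − 601) / (3.5850 − 1.5850) = 134.500 ms/bit.
Intercept: a = 601 − 134.500·log₂(3) = 387.823 ms.

387.8 ms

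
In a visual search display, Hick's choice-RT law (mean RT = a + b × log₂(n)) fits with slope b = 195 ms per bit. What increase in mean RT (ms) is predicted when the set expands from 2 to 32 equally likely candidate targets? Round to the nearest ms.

The intercept a cancels: ΔRT = b·(log₂ n₂ − log₂ n₁) = b·log₂(n₂/n₁).
log₂(32) − log₂(2) = log₂(32/2) = log₂(16) = 4.
ΔRT = 195 × 4.0000 = 780.000 ms.

780 ms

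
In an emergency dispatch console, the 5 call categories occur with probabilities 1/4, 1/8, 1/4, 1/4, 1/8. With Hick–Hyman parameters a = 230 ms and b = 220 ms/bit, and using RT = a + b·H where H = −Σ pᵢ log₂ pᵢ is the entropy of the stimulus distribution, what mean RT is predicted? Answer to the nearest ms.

H = −Σ pᵢ log₂ pᵢ = 0.25·2 + 0.125·3 + 0.25·2 + 0.25·2 + 0.125·3 = 2.250 bits.
RT = 230 + 220 × 2.250 = 725.00 ms.

725 ms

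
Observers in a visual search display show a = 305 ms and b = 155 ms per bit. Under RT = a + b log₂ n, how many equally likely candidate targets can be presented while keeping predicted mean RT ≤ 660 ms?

Set 305 + 155·log₂ n ≤ 660 → log₂ n ≤ (660 − 305)/155 = 2.2903.
So n ≤ 2^2.2903 = 4.892; the largest integer n is 4.

4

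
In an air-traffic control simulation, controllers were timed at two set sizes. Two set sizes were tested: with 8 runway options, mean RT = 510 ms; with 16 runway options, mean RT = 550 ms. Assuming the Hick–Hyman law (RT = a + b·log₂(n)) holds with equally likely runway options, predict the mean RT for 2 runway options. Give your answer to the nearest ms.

Fit slope and intercept:
  b = (550 − 510) / (log₂ 16 − log₂ 8) = 40 / (4 − 3) = 40 ms/bit
  a = 510 − 40 × 3 = 390 ms
Then RT(2) = 390 + 40 × log₂ 2 = 390 + 40 × 1 ≈ 430.000 ms.

430 ms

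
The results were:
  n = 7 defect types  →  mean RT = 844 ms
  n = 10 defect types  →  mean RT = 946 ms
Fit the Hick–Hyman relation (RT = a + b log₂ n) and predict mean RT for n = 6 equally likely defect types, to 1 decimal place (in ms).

Solve the two-equation system in a and b:
  b = (946 − 844) / (log₂ 10 − log₂ 7) = 102 / (3.3219 − 2.8074) = 198.223 ms/bit
  a = 844 − 198.223 × 2.8074 = 287.519 ms
Then RT(6) = 287.519 + 198.223 × log₂ 6 = 287.519 + 198.223 × 2.5850 ≈ 799.917 ms.

799.9 ms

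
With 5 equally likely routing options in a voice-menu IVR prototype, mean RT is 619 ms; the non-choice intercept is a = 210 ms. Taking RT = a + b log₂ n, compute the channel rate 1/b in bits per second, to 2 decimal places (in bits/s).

5.68 bits/s

Choice component = 619 − 210 = 409 ms over log₂(5) = 2.3219 bits.
b = 409 / 2.3219 = 176.147 ms/bit, so 1/b = 5.677 bits/s.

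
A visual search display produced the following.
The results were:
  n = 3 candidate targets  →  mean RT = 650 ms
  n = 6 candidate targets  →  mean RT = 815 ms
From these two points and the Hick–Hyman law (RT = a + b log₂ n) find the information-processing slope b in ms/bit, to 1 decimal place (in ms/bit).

b = (RT₂ − RT₁)/(log₂ n₂ − log₂ n₁) = (815 − 650)/(2.5850 − 1.5850) = 165.000 ms/bit.

165.0 ms/bit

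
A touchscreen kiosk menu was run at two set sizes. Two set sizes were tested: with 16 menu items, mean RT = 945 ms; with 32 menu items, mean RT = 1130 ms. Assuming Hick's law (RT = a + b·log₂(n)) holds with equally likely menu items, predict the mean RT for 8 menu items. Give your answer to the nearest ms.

RT is linear in log₂ n, so two points fix the line:
  b = (1130 − 945) / (log₂ 32 − log₂ 16) = 185 / (5 − 4) = 185 ms/bit
  a = 945 − 185 × 4 = 205 ms
Then RT(8) = 205 + 185 × log₂ 8 = 205 + 185 × 3 ≈ 760.000 ms.

760 ms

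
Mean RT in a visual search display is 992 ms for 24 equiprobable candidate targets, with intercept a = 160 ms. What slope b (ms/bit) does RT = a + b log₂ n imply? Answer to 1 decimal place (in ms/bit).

24 alternatives carry log₂ 24 = 4.5850 bits; the choice cost is 992 − 160 = 832 ms, so b = 832/4.5850 = 181.463 ms/bit.

181.5 ms/bit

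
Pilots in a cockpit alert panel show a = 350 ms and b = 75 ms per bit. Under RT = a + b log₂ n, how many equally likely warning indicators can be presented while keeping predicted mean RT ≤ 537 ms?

75·log₂ n ≤ 537 − 350 = 187, giving log₂ n ≤ 2.4933 and n ≤ 5.631. The largest whole number is 5.

5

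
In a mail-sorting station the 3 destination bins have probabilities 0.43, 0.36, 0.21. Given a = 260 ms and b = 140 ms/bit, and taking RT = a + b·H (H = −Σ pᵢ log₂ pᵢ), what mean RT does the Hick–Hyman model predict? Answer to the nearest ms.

474 ms

Entropy contributions −pᵢ log₂ pᵢ: 0.5236, 0.5306, 0.4728; sum H = 1.5270 bits.
RT = a + bH = 260 + 140·1.5270 = 473.78 ms.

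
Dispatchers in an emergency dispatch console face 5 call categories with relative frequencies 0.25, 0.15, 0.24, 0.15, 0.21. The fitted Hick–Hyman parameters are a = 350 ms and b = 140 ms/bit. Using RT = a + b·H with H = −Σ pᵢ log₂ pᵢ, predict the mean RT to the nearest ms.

670 ms

Entropy contributions −pᵢ log₂ pᵢ: 0.5000, 0.4105, 0.4941, 0.4105, 0.4728; sum H = 2.2880 bits.
RT = a + bH = 350 + 140·2.2880 = 670.33 ms.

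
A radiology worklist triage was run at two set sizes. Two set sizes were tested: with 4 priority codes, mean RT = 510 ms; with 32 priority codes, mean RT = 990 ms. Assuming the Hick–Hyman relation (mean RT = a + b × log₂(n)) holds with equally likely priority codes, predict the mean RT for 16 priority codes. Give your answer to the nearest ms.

830 ms

Solve the two-equation system in a and b:
  b = (990 − 510) / (log₂ 32 − log₂ 4) = 480 / (5 − 2) = 160 ms/bit
  a = 510 − 160 × 2 = 190 ms
Then RT(16) = 190 + 160 × log₂ 16 = 190 + 160 × 4 ≈ 830.000 ms.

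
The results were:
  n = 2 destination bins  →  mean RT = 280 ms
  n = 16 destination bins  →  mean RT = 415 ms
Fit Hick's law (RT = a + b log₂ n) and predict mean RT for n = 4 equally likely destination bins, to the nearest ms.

325 ms

With log₂ n on the abscissa the relation is linear; from the two conditions:
  b = (415 − 280) / (log₂ 16 − log₂ 2) = 135 / (4 − 1) = 45 ms/bit
  a = 280 − 45 × 1 = 235 ms
Then RT(4) = 235 + 45 × log₂ 4 = 235 + 45 × 2 ≈ 325.000 ms.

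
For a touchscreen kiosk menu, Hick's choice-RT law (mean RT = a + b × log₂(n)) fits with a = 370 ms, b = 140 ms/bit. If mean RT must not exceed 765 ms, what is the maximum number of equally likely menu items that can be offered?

140·log₂ n ≤ 765 − 370 = 395, giving log₂ n ≤ 2.8214 and n ≤ 7.069. The largest whole number is 7.

7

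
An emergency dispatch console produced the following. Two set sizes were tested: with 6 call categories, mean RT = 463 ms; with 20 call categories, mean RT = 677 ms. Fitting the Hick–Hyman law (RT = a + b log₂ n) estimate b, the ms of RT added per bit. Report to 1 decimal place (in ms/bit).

123.2 ms/bit

The slope on a log₂ axis is (677 − 463) / (4.3219 − 2.5850) = 123.203 ms/bit.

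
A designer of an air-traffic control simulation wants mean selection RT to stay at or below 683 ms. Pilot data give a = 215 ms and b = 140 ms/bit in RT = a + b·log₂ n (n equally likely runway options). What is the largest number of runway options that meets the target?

10

Information budget: (683 − 215)/140 = 3.3429 bits, so n ≤ 2^3.3429 = 10.146 → at most 10.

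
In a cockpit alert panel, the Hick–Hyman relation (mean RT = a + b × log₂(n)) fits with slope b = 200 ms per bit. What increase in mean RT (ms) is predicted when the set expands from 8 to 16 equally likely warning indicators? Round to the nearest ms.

The intercept a cancels: ΔRT = b·(log₂ n₂ − log₂ n₁) = b·log₂(n₂/n₁).
log₂(16) − log₂(8) = log₂(16/8) = log₂(2) = 1.
ΔRT = 200 × 1.0000 = 200.000 ms.

200 ms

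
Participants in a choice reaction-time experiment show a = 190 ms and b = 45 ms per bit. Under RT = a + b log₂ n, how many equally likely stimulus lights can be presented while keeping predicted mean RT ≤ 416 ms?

32

45·log₂ n ≤ 416 − 190 = 226, giving log₂ n ≤ 5.0222 and n ≤ 32.497. The largest whole number is 32.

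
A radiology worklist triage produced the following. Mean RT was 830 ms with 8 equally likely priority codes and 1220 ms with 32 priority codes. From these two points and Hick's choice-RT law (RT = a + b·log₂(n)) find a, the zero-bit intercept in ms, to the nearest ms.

b = (RT₂ − RT₁)/(log₂ n₂ − log₂ n₁) = (1220 − 830)/(5 − 3) = 195 ms/bit.
Intercept: a = 830 − 195·log₂(8) = 245.000 ms.

245 ms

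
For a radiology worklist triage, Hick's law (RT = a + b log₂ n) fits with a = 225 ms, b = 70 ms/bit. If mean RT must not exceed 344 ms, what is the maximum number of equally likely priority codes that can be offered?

3

70·log₂ n ≤ 344 − 225 = 119, giving log₂ n ≤ 1.7000 and n ≤ 3.249. The largest whole number is 3.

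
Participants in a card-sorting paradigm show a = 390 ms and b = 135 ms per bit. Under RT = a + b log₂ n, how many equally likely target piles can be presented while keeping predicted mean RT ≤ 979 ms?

Information budget: (979 − 390)/135 = 4.3630 bits, so n ≤ 2^4.3630 = 20.577 → at most 20.

20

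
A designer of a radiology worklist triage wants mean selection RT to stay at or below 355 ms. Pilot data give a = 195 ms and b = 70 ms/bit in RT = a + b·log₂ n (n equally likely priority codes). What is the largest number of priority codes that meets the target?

4

Information budget: (355 − 195)/70 = 2.2857 bits, so n ≤ 2^2.2857 = 4.876 → at most 4.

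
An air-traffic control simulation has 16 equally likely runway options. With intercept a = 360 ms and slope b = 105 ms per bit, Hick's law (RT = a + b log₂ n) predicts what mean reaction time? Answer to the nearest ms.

log₂(16) = 4 bits, so RT = 360 + 105 × 4 ≈ 780.000 ms.

780 ms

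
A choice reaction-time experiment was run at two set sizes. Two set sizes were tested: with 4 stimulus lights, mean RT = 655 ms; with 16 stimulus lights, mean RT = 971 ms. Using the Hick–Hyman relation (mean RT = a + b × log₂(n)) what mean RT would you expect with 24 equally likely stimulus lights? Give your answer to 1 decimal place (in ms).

With log₂ n on the abscissa the relation is linear; from the two conditions:
  b = (971 − 655) / (log₂ 16 − log₂ 4) = 316 / (4 − 2) = 158.000 ms/bit
  a = 655 − 158.000 × 2 = 339.000 ms
Then RT(24) = 339.000 + 158.000 × log₂ 24 = 339.000 + 158.000 × 4.5850 ≈ 1063.424 ms.

1063.4 ms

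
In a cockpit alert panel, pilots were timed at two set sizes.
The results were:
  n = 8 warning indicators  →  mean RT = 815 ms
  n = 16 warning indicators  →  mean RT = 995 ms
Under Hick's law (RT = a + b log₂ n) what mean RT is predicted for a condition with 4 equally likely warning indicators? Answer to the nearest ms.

635 ms

RT is linear in log₂ n, so two points fix the line:
  b = (995 − 815) / (log₂ 16 − log₂ 8) = 180 / (4 − 3) = 180 ms/bit
  a = 815 − 180 × 3 = 275 ms
Then RT(4) = 275 + 180 × log₂ 4 = 275 + 180 × 2 ≈ 635.000 ms.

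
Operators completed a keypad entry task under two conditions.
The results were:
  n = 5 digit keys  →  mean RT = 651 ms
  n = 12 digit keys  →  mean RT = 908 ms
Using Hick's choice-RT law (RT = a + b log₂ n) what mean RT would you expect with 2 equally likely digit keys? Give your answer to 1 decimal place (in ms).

382.0 ms

With log₂ n on the abscissa the relation is linear; from the two conditions:
  b = (908 − 651) / (log₂ 12 − log₂ 5) = 257 / (3.5850 − 2.3219) = 203.478 ms/bit
  a = 651 − 203.478 × 2.3219 = 178.538 ms
Then RT(2) = 178.538 + 203.478 × log₂ 2 = 178.538 + 203.478 × 1 ≈ 382.016 ms.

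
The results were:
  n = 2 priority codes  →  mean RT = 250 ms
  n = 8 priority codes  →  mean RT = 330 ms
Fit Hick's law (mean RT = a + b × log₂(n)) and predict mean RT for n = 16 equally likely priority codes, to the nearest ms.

RT is linear in log₂ n, so two points fix the line:
  b = (330 − 250) / (log₂ 8 − log₂ 2) = 80 / (3 − 1) = 40 ms/bit
  a = 250 − 40 × 1 = 210 ms
Then RT(16) = 210 + 40 × log₂ 16 = 210 + 40 × 4 ≈ 370.000 ms.

370 ms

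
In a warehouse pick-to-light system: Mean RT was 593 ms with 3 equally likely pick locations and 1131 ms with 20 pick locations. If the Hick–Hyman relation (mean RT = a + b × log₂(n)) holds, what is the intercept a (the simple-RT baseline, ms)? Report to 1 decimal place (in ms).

b = (RT₂ − RT₁)/(log₂ n₂ − log₂ n₁) = (1131 − 593)/(4.3219 − 1.5850) = 196.568 ms/bit.
a = RT₁ − b·log₂ n₁ = 593 − 196.568 × 1.5850 = 281.447 ms.

281.4 ms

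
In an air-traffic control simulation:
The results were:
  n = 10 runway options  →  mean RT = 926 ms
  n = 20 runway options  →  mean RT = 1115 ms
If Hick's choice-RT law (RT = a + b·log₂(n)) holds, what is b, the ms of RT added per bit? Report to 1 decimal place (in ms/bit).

189.0 ms/bit

Slope: b = (1115 − 926) / (log₂ 20 − log₂ 10) = 189/1.0000 = 189.000 ms/bit.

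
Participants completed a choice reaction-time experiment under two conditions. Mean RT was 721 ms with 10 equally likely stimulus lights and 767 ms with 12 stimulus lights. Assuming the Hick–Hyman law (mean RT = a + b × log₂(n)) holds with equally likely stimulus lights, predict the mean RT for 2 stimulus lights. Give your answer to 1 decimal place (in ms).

314.9 ms

RT is linear in log₂ n, so two points fix the line:
  b = (767 − 721) / (log₂ 12 − log₂ 10) = 46 / (3.5850 − 3.3219) = 174.882 ms/bit
  a = 721 − 174.882 × 3.3219 = 140.054 ms
Then RT(2) = 140.054 + 174.882 × log₂ 2 = 140.054 + 174.882 × 1 ≈ 314.936 ms.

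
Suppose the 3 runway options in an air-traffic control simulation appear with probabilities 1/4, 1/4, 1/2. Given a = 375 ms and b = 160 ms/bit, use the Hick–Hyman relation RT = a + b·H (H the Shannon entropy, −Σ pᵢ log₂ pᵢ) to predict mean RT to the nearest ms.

H = −Σ pᵢ log₂ pᵢ = 0.25·2 + 0.25·2 + 0.5·1 = 1.500 bits.
RT = 375 + 160 × 1.500 = 615.00 ms.

615 ms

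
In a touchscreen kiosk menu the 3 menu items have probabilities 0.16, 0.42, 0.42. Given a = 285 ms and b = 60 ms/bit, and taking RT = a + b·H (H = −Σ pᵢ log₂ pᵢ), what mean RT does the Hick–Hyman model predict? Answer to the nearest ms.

373 ms

H = 0.16·log₂(1/0.16) + 0.42·log₂(1/0.42) + 0.42·log₂(1/0.42) = 1.4743 bits.
RT = 285 + 60 × 1.4743 = 373.46 ms.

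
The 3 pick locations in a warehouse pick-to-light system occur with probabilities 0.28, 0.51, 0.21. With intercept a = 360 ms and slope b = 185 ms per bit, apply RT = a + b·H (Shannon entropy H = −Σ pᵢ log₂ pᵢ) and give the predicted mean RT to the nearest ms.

634 ms

H = 0.28·log₂(1/0.28) + 0.51·log₂(1/0.51) + 0.21·log₂(1/0.21) = 1.4825 bits.
RT = 360 + 185 × 1.4825 = 634.26 ms.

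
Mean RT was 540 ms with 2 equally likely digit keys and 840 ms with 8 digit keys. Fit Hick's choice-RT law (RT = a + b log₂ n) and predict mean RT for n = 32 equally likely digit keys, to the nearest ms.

Solve the two-equation system in a and b:
  b = (840 − 540) / (log₂ 8 − log₂ 2) = 300 / (3 − 1) = 150 ms/bit
  a = 540 − 150 × 1 = 390 ms
Then RT(32) = 390 + 150 × log₂ 32 = 390 + 150 × 5 ≈ 1140.000 ms.

1140 ms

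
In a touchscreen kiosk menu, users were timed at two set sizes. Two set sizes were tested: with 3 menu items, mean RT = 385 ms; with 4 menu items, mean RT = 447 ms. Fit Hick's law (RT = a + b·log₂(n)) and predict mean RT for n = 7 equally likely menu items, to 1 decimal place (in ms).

Solve the two-equation system in a and b:
  b = (447 − 385) / (log₂ 4 − log₂ 3) = 62 / (2 − 1.5850) = 149.384 ms/bit
  a = 385 − 149.384 × 1.5850 = 148.232 ms
Then RT(7) = 148.232 + 149.384 × log₂ 7 = 148.232 + 149.384 × 2.8074 ≈ 567.606 ms.

567.6 ms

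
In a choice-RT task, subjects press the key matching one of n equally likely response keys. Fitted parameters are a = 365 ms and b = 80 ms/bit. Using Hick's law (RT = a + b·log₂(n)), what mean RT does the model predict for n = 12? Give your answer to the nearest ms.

652 ms

log₂(12) = 3.5850 bits, so RT = 365 + 80 × 3.5850 ≈ 651.797 ms.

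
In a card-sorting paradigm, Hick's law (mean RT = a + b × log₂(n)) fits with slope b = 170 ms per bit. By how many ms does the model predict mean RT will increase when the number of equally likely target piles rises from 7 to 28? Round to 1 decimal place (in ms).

Only the slope matters, since a is common to both: ΔRT = b·log₂(n₂/n₁).
log₂(28) − log₂(7) = log₂(28/7) = log₂(4) = 2.
ΔRT = 170 × 2.0000 = 340.000 ms.

340.0 ms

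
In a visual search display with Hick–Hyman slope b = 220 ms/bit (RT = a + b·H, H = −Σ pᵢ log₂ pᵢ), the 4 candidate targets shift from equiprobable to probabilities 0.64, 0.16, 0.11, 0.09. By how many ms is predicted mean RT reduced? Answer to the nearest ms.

The RT saving is b·ΔH. Equiprobable H₀ = log₂(4) = 2.0000 bits; with the given probabilities H = 1.4980 bits.
b·(H₀ − H) = 220 × (2.0000 − 1.4980) = 110.43 ms.

110 ms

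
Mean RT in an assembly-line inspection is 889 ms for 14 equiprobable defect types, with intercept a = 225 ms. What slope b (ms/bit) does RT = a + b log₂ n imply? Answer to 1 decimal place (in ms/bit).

14 alternatives carry log₂ 14 = 3.8074 bits; the choice cost is 889 − 225 = 664 ms, so b = 664/3.8074 = 174.399 ms/bit.

174.4 ms/bit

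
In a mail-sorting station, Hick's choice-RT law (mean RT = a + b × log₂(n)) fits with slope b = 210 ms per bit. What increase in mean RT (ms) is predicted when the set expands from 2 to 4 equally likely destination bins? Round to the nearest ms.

ΔRT = (a + b log₂ n₂) − (a + b log₂ n₁) = b·(log₂ n₂ − log₂ n₁).
log₂(4) − log₂(2) = log₂(4/2) = log₂(2) = 1.
ΔRT = 210 × 1.0000 = 210.000 ms.

210 ms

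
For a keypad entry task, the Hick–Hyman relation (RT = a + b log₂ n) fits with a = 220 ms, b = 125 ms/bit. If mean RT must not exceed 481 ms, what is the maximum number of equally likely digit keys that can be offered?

125·log₂ n ≤ 481 − 220 = 261, giving log₂ n ≤ 2.0880 and n ≤ 4.252. The largest whole number is 4.

4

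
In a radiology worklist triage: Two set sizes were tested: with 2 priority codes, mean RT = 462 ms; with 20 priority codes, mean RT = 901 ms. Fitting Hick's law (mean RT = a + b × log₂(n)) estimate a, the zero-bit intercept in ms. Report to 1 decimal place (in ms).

329.8 ms

The slope on a log₂ axis is (901 − 462) / (4.3219 − 1) = 132.152 ms/bit.
a = RT₁ − b·log₂ n₁ = 462 − 132.152 × 1 = 329.848 ms.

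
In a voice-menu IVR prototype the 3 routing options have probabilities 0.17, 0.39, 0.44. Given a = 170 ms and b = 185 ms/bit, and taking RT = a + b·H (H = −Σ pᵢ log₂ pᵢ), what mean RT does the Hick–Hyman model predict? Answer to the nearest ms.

445 ms

H = 0.17·log₂(1/0.17) + 0.39·log₂(1/0.39) + 0.44·log₂(1/0.44) = 1.4855 bits.
RT = 170 + 185 × 1.4855 = 444.82 ms.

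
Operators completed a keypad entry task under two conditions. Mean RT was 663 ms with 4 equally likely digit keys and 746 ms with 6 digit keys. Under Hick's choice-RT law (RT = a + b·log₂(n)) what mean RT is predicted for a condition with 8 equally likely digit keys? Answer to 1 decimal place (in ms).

Fit slope and intercept:
  b = (746 − 663) / (log₂ 6 − log₂ 4) = 83 / (2.5850 − 2) = 141.889 ms/bit
  a = 663 − 141.889 × 2 = 379.221 ms
Then RT(8) = 379.221 + 141.889 × log₂ 8 = 379.221 + 141.889 × 3 ≈ 804.889 ms.

804.9 ms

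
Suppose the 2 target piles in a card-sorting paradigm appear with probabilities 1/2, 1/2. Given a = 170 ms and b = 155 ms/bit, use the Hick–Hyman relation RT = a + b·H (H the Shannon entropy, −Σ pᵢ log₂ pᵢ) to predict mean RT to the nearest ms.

Each term −pᵢ log₂ pᵢ: 0.5·1 + 0.5·1; summed, H = 1.000 bits.
Mean RT = a + bH = 170 + 155·1.000 = 325.00 ms.

325 ms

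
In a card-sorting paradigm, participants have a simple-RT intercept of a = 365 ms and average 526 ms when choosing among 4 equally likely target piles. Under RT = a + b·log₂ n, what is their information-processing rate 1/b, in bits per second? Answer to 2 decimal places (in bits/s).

12.42 bits/s

b = (526 − 365)/log₂ 4 = 161/2 = 80.500 ms per bit = 0.08050 s/bit; the reciprocal is 12.422 bits/s.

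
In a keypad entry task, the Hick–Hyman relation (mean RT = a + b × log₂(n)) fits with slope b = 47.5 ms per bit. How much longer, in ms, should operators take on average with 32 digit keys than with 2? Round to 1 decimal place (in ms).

The intercept a cancels: ΔRT = b·(log₂ n₂ − log₂ n₁) = b·log₂(n₂/n₁).
log₂(32) − log₂(2) = log₂(32/2) = log₂(16) = 4.
ΔRT = 47.5 × 4.0000 = 190.000 ms.

190.0 ms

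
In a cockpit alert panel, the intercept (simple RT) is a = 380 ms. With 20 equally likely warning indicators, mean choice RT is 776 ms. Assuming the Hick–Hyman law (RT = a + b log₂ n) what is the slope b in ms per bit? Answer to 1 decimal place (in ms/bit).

91.6 ms/bit

log₂(20) = 4.3219 bits.
b = (RT − a)/log₂ n = (776 − 380) / 4.3219 = 91.626 ms/bit.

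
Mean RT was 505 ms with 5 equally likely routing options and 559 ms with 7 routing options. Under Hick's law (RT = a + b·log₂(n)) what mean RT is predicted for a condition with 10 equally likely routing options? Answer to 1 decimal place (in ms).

With log₂ n on the abscissa the relation is linear; from the two conditions:
  b = (559 − 505) / (log₂ 7 − log₂ 5) = 54 / (2.8074 − 2.3219) = 111.242 ms/bit
  a = 505 − 111.242 × 2.3219 = 246.703 ms
Then RT(10) = 246.703 + 111.242 × log₂ 10 = 246.703 + 111.242 × 3.3219 ≈ 616.242 ms.

616.2 ms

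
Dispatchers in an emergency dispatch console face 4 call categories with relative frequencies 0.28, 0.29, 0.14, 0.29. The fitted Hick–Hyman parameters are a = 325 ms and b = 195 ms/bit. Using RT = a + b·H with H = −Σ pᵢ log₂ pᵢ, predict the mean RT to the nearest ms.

H = 0.28·log₂(1/0.28) + 0.29·log₂(1/0.29) + 0.14·log₂(1/0.14) + 0.29·log₂(1/0.29) = 1.9471 bits.
RT = 325 + 195 × 1.9471 = 704.69 ms.

705 ms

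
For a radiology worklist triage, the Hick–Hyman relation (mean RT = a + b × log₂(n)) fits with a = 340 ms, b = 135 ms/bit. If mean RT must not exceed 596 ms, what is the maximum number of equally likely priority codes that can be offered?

3

Information budget: (596 − 340)/135 = 1.8963 bits, so n ≤ 2^1.8963 = 3.723 → at most 3.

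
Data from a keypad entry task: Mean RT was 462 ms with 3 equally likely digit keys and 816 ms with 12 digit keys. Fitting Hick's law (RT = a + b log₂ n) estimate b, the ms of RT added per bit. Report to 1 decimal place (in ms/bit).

177.0 ms/bit

b = (RT₂ − RT₁)/(log₂ n₂ − log₂ n₁) = (816 − 462)/(3.5850 − 1.5850) = 177.000 ms/bit.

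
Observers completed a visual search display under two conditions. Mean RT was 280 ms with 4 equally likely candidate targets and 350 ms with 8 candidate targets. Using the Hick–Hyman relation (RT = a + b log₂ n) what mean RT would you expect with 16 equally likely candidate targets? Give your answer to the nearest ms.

420 ms

Fit slope and intercept:
  b = (350 − 280) / (log₂ 8 − log₂ 4) = 70 / (3 − 2) = 70 ms/bit
  a = 280 − 70 × 2 = 140 ms
Then RT(16) = 140 + 70 × log₂ 16 = 140 + 70 × 4 ≈ 420.000 ms.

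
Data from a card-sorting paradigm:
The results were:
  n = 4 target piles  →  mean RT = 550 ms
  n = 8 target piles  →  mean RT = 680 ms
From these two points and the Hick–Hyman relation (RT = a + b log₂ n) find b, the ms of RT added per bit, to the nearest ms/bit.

130 ms/bit

b = (RT₂ − RT₁)/(log₂ n₂ − log₂ n₁) = (680 − 550)/(3 − 2) = 130 ms/bit.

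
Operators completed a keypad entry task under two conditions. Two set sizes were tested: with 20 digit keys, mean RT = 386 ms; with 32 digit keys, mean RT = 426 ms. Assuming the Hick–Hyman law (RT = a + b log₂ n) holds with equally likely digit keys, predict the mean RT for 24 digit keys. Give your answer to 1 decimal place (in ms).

RT is linear in log₂ n, so two points fix the line:
  b = (426 − 386) / (log₂ 32 − log₂ 20) = 40 / (5 − 4.3219) = 58.991 ms/bit
  a = 386 − 58.991 × 4.3219 = 131.046 ms
Then RT(24) = 131.046 + 58.991 × log₂ 24 = 131.046 + 58.991 × 4.5850 ≈ 401.517 ms.

401.5 ms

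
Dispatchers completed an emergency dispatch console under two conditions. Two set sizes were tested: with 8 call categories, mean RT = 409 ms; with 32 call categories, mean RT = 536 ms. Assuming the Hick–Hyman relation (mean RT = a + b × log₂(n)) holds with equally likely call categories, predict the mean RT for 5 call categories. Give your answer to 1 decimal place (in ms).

365.9 ms

Fit slope and intercept:
  b = (536 − 409) / (log₂ 32 − log₂ 8) = 127 / (5 − 3) = 63.500 ms/bit
  a = 409 − 63.500 × 3 = 218.500 ms
Then RT(5) = 218.500 + 63.500 × log₂ 5 = 218.500 + 63.500 × 2.3219 ≈ 365.942 ms.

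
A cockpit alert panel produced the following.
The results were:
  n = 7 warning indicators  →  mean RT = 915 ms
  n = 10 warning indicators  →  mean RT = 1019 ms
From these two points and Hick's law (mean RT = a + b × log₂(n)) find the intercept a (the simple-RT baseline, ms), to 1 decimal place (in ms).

347.6 ms

The slope on a log₂ axis is (1019 − 915) / (3.3219 − 2.8074) = 202.109 ms/bit.
Intercept: a = 915 − 202.109·log₂(7) = 347.608 ms.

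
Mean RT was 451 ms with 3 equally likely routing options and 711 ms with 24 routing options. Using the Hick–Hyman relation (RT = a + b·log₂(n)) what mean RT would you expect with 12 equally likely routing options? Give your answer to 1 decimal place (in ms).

Fit slope and intercept:
  b = (711 − 451) / (log₂ 24 − log₂ 3) = 260 / (4.5850 − 1.5850) = 86.667 ms/bit
  a = 451 − 86.667 × 1.5850 = 313.637 ms
Then RT(12) = 313.637 + 86.667 × log₂ 12 = 313.637 + 86.667 × 3.5850 ≈ 624.333 ms.

624.3 ms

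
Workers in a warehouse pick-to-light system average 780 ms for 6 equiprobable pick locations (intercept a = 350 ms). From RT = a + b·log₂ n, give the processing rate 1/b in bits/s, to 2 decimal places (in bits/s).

Choice component = 780 − 350 = 430 ms over log₂(6) = 2.5850 bits.
b = 430 / 2.5850 = 166.347 ms/bit, so 1/b = 6.012 bits/s.

6.01 bits/s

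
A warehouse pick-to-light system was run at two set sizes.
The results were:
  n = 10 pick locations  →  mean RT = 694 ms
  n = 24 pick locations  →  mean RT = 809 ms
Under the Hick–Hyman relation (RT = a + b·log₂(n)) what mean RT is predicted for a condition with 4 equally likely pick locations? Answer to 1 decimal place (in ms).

573.6 ms

Fit slope and intercept:
  b = (809 − 694) / (log₂ 24 − log₂ 10) = 115 / (4.5850 − 3.3219) = 91.051 ms/bit
  a = 694 − 91.051 × 3.3219 = 391.537 ms
Then RT(4) = 391.537 + 91.051 × log₂ 4 = 391.537 + 91.051 × 2 ≈ 573.638 ms.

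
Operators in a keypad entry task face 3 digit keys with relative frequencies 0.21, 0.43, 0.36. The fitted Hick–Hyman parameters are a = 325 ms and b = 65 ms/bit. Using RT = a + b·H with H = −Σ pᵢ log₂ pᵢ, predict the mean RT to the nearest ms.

Entropy contributions −pᵢ log₂ pᵢ: 0.4728, 0.5236, 0.5306; sum H = 1.5270 bits.
RT = a + bH = 325 + 65·1.5270 = 424.26 ms.

424 ms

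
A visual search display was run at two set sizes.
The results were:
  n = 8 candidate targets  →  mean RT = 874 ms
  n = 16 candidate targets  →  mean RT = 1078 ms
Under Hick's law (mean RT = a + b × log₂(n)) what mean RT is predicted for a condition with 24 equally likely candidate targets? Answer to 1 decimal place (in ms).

With log₂ n on the abscissa the relation is linear; from the two conditions:
  b = (1078 − 874) / (log₂ 16 − log₂ 8) = 204 / (4 − 3) = 204.000 ms/bit
  a = 874 − 204.000 × 3 = 262.000 ms
Then RT(24) = 262.000 + 204.000 × log₂ 24 = 262.000 + 204.000 × 4.5850 ≈ 1197.332 ms.

1197.3 ms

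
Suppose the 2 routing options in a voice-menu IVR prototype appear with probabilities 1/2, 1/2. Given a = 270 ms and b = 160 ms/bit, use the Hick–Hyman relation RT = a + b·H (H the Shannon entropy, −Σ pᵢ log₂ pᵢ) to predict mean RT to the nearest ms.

430 ms

Each term −pᵢ log₂ pᵢ: 0.5·1 + 0.5·1; summed, H = 1.000 bits.
Mean RT = a + bH = 270 + 160·1.000 = 430.00 ms.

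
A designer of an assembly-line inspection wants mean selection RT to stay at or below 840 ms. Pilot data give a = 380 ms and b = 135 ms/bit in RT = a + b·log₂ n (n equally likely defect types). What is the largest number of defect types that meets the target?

Set 380 + 135·log₂ n ≤ 840 → log₂ n ≤ (840 − 380)/135 = 3.4074.
So n ≤ 2^3.4074 = 10.610; the largest integer n is 10.

10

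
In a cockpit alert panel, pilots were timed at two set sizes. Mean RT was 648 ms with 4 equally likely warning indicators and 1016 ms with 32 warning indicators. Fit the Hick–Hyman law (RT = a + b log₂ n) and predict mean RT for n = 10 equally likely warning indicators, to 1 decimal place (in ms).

RT is linear in log₂ n, so two points fix the line:
  b = (1016 − 648) / (log₂ 32 − log₂ 4) = 368 / (5 − 2) = 122.667 ms/bit
  a = 648 − 122.667 × 2 = 402.667 ms
Then RT(10) = 402.667 + 122.667 × log₂ 10 = 402.667 + 122.667 × 3.3219 ≈ 810.157 ms.

810.2 ms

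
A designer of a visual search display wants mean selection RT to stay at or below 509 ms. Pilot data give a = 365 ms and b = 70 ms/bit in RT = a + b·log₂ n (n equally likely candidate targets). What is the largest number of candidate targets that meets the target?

70·log₂ n ≤ 509 − 365 = 144, giving log₂ n ≤ 2.0571 and n ≤ 4.162. The largest whole number is 4.

4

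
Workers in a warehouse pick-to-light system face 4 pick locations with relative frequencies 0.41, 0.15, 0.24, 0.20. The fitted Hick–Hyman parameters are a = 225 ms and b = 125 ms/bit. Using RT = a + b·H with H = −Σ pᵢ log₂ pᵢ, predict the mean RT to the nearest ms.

462 ms

Entropy contributions −pᵢ log₂ pᵢ: 0.5274, 0.4105, 0.4941, 0.4644; sum H = 1.8964 bits.
RT = a + bH = 225 + 125·1.8964 = 462.06 ms.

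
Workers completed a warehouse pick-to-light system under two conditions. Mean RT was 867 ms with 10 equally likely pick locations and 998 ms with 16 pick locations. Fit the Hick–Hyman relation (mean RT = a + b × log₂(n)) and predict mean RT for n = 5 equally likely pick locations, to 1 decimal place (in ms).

Solve the two-equation system in a and b:
  b = (998 − 867) / (log₂ 16 − log₂ 10) = 131 / (4 − 3.3219) = 193.195 ms/bit
  a = 867 − 193.195 × 3.3219 = 225.221 ms
Then RT(5) = 225.221 + 193.195 × log₂ 5 = 225.221 + 193.195 × 2.3219 ≈ 673.805 ms.

673.8 ms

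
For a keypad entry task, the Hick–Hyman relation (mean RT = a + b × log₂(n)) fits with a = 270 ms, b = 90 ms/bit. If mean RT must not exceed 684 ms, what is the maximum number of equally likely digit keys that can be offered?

24

90·log₂ n ≤ 684 − 270 = 414, giving log₂ n ≤ 4.6000 and n ≤ 24.251. The largest whole number is 24.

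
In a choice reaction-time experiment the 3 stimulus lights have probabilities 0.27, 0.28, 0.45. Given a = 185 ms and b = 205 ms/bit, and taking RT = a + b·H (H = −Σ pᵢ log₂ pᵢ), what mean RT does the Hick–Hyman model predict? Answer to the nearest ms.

H = 0.27·log₂(1/0.27) + 0.28·log₂(1/0.28) + 0.45·log₂(1/0.45) = 1.5426 bits.
RT = 185 + 205 × 1.5426 = 501.24 ms.

501 ms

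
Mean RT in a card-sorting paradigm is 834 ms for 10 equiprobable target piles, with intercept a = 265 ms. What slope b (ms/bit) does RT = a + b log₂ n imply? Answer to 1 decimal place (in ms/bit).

b = (834 − 265) / log₂(10) = 569 / 3.3219 = 171.286 ms/bit.

171.3 ms/bit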